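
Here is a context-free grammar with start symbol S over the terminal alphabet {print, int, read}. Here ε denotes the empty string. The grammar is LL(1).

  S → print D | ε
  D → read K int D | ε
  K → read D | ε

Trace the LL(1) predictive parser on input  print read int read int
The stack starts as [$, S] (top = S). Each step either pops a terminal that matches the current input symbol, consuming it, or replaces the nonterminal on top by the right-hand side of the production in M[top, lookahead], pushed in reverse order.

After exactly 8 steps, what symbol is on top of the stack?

K

step 1: stack=$ S  input=print read int read int $  — expand S → print D
step 2: stack=$ D print  input=print read int read int $  — match print
step 3: stack=$ D  input=read int read int $  — expand D → read K int D
step 4: stack=$ D int K read  input=read int read int $  — match read
step 5: stack=$ D int K  input=int read int $  — expand K → ε
step 6: stack=$ D int  input=int read int $  — match int
step 7: stack=$ D  input=read int $  — expand D → read K int D
step 8: stack=$ D int K read  input=read int $  — match read
Stack after step 8: $ D int K (top = K).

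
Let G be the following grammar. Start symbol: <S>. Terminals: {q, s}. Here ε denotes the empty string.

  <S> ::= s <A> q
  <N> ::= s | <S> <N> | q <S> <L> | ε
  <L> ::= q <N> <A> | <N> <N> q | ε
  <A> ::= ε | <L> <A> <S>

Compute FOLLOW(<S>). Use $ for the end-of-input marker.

{$, q, s}

FIRST(<S>): from <S>::=s <A> q we get {s}. So FIRST(<S>) = {s}.
FIRST(<N>): from <N>::=s we get {s}; from <N>::=<S> <N> we get {s}; from <N>::=q <S> <L> we get {q}; from <N>::=ε we get {ε}. So FIRST(<N>) = {ε, q, s}.
FIRST(<L>): from <L>::=q <N> <A> we get {q}; from <L>::=<N> <N> q we get {q, s}; from <L>::=ε we get {ε}. So FIRST(<L>) = {ε, q, s}.
FIRST(<A>): from <A>::=ε we get {ε}; from <A>::=<L> <A> <S> we get {q, s}. So FIRST(<A>) = {ε, q, s}.
FOLLOW(<S>) includes $ since <S> is the start symbol.
FOLLOW(<S>): in <N>::=<S> <N>, <S> is followed by <N> with FIRST {ε, q, s}; in <N>::=<S> <N>, the suffix after <S> is nullable, so FOLLOW(<S>) ⊇ FOLLOW(<N>) = {q, s}; in <N>::=q <S> <L>, <S> is followed by <L> with FIRST {ε, q, s}; in <N>::=q <S> <L>, the suffix after <S> is nullable, so FOLLOW(<S>) ⊇ FOLLOW(<N>) = {q, s}; in <A>::=<L> <A> <S>, the suffix after <S> is empty, so FOLLOW(<S>) ⊇ FOLLOW(<A>) = {q, s}. Thus FOLLOW(<S>) = {$, q, s}.
FOLLOW(<N>): in <N>::=<S> <N>, the suffix after <N> is empty (adds nothing new); in <L>::=q <N> <A>, <N> is followed by <A> with FIRST {ε, q, s}; in <L>::=q <N> <A>, the suffix after <N> is nullable, so FOLLOW(<N>) ⊇ FOLLOW(<L>) = {q, s}; in <L>::=<N> <N> q (occurrence 1), <N> is followed by <N> q with FIRST {q, s}; in <L>::=<N> <N> q (occurrence 2), <N> is followed by q with FIRST {q}. Thus FOLLOW(<N>) = {q, s}.
FOLLOW(<L>): in <N>::=q <S> <L>, the suffix after <L> is empty, so FOLLOW(<L>) ⊇ FOLLOW(<N>) = {q, s}; in <A>::=<L> <A> <S>, <L> is followed by <A> <S> with FIRST {q, s}. Thus FOLLOW(<L>) = {q, s}.
FOLLOW(<A>): in <S>::=s <A> q, <A> is followed by q with FIRST {q}; in <L>::=q <N> <A>, the suffix after <A> is empty, so FOLLOW(<A>) ⊇ FOLLOW(<L>) = {q, s}; in <A>::=<L> <A> <S>, <A> is followed by <S> with FIRST {s}. Thus FOLLOW(<A>) = {q, s}.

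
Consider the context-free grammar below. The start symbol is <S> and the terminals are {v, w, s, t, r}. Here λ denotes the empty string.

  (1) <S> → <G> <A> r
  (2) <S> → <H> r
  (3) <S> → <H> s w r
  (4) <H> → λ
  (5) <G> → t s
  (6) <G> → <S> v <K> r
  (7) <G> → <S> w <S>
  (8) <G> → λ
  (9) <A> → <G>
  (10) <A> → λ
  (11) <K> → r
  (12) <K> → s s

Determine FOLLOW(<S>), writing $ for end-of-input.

{$, r, s, t, v, w}

FIRST(<H>) = {λ}
FIRST(<K>) = {r, s}
FIRST(<S>) = {r, s, t}  (via <G> <A> r, <H> r, <H> s w r)
FIRST(<G>) = {λ, r, s, t}  (via <S> v <K> r, <S> w <S>)
FIRST(<A>) = {λ, r, s, t}  (via <G>)
FOLLOW(<S>) includes $ since <S> is the start symbol.
FOLLOW(<H>): in <S>→<H> r, <H> is followed by r with FIRST {r}; in <S>→<H> s w r, <H> is followed by s w r with FIRST {s}. Thus FOLLOW(<H>) = {r, s}.
FOLLOW(<A>): in <S>→<G> <A> r, <A> is followed by r with FIRST {r}. Thus FOLLOW(<A>) = {r}.
FOLLOW(<G>): in <S>→<G> <A> r, <G> is followed by <A> r with FIRST {r, s, t}; in <A>→<G>, the suffix after <G> is empty, so FOLLOW(<G>) ⊇ FOLLOW(<A>) = {r}. Thus FOLLOW(<G>) = {r, s, t}.
FOLLOW(<S>): in <G>→<S> v <K> r, <S> is followed by v <K> r with FIRST {v}; in <G>→<S> w <S> (occurrence 1), <S> is followed by w <S> with FIRST {w}; in <G>→<S> w <S> (occurrence 2), the suffix after <S> is empty, so FOLLOW(<S>) ⊇ FOLLOW(<G>) = {r, s, t}. Thus FOLLOW(<S>) = {$, r, s, t, v, w}.
FOLLOW(<K>): in <G>→<S> v <K> r, <K> is followed by r with FIRST {r}. Thus FOLLOW(<K>) = {r}.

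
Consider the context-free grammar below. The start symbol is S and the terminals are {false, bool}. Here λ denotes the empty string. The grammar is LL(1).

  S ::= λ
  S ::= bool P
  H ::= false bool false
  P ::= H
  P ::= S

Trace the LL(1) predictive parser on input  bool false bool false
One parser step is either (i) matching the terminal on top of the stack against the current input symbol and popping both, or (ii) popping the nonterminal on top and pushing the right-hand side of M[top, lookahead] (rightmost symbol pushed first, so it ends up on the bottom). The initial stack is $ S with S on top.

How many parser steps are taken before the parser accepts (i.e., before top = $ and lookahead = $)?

7

step 1: stack=$ S  input=bool false bool false $  — expand S ::= bool P
step 2: stack=$ P bool  input=bool false bool false $  — match bool
step 3: stack=$ P  input=false bool false $  — expand P ::= H
step 4: stack=$ H  input=false bool false $  — expand H ::= false bool false
step 5: stack=$ false bool false  input=false bool false $  — match false
step 6: stack=$ false bool  input=bool false $  — match bool
step 7: stack=$ false  input=false $  — match false
Accept reached after 7 steps.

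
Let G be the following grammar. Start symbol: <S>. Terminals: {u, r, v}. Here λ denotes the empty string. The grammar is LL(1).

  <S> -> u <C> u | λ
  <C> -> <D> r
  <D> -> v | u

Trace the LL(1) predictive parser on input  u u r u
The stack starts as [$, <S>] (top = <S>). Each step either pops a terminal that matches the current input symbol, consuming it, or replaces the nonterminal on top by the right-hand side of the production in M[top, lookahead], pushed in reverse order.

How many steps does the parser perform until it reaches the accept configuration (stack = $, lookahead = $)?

7

     Stack      Input      Action
  1  $ <S>      u u r u $  expand <S> -> u <C> u
  2  $ u <C> u  u u r u $  match u
  3  $ u <C>    u r u $    expand <C> -> <D> r
  4  $ u r <D>  u r u $    expand <D> -> u
  5  $ u r u    u r u $    match u
  6  $ u r      r u $      match r
  7  $ u        u $        match u
Accept reached after 7 steps.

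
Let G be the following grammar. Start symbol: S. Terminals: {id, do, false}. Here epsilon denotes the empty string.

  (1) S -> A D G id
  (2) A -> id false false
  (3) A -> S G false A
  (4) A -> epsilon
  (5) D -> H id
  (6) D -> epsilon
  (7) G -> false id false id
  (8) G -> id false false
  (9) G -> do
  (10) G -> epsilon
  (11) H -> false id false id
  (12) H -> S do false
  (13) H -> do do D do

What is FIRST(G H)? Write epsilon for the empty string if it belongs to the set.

FIRST(G) = {epsilon, do, false, id}
FIRST(S) = {do, false, id}  (via A D G id)
FIRST(A) = {epsilon, do, false, id}  (via S G false A)
FIRST(H) = {do, false, id}  (via S do false)
FIRST(D) = {epsilon, do, false, id}  (via H id)
FIRST(G H): take FIRST of each symbol in turn, carrying on past any symbol whose FIRST contains epsilon; result {do, false, id}.

{do, false, id}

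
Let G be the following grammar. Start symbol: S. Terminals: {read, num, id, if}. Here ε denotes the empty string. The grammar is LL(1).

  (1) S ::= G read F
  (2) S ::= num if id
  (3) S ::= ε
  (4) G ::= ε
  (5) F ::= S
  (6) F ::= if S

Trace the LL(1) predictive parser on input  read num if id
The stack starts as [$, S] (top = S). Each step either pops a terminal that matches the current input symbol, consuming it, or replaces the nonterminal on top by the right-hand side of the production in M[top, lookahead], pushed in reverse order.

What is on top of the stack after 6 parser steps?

     Stack        Input             Action
  1  $ S          read num if id $  expand S ::= G read F
  2  $ F read G   read num if id $  expand G ::= ε
  3  $ F read     read num if id $  match read
  4  $ F          num if id $       expand F ::= S
  5  $ S          num if id $       expand S ::= num if id
  6  $ id if num  num if id $       match num
Stack after step 6: $ id if (top = if).

if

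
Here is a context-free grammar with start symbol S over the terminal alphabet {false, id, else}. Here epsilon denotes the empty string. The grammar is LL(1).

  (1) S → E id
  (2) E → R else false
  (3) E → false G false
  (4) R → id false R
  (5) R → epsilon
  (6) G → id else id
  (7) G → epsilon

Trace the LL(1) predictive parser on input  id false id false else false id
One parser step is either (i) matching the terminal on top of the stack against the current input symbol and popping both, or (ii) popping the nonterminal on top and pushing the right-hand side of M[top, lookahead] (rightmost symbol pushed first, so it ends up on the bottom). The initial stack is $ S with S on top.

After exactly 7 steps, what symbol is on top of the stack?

false

     Stack                       Input                              Action
  1  $ S                         id false id false else false id $  expand S → E id
  2  $ id E                      id false id false else false id $  expand E → R else false
  3  $ id false else R           id false id false else false id $  expand R → id false R
  4  $ id false else R false id  id false id false else false id $  match id
  5  $ id false else R false     false id false else false id $     match false
  6  $ id false else R           id false else false id $           expand R → id false R
  7  $ id false else R false id  id false else false id $           match id
Stack after step 7: $ id false else R false (top = false).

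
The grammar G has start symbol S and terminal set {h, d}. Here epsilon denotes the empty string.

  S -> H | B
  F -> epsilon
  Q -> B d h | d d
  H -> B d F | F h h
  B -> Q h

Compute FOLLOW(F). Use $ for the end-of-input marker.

{$, h}

FIRST(F): from F->epsilon we get {epsilon}. So FIRST(F) = {epsilon}.
FIRST(S): from S->H we get {d, h}; from S->B we get {d}. So FIRST(S) = {d, h}.
FIRST(Q): from Q->B d h we get {d}; from Q->d d we get {d}. So FIRST(Q) = {d}.
FIRST(B): from B->Q h we get {d}. So FIRST(B) = {d}.
FIRST(H): from H->B d F we get {d}; from H->F h h we get {h}. So FIRST(H) = {d, h}.
FOLLOW(S) includes $ since S is the start symbol.
FOLLOW(S): S appears on no right-hand side. Thus FOLLOW(S) = {$}.
FOLLOW(Q): in B->Q h, Q is followed by h with FIRST {h}. Thus FOLLOW(Q) = {h}.
FOLLOW(H): in S->H, the suffix after H is empty, so FOLLOW(H) ⊇ FOLLOW(S) = {$}. Thus FOLLOW(H) = {$}.
FOLLOW(F): in H->B d F, the suffix after F is empty, so FOLLOW(F) ⊇ FOLLOW(H) = {$}; in H->F h h, F is followed by h h with FIRST {h}. Thus FOLLOW(F) = {$, h}.
FOLLOW(B): in S->B, the suffix after B is empty, so FOLLOW(B) ⊇ FOLLOW(S) = {$}; in Q->B d h, B is followed by d h with FIRST {d}; in H->B d F, B is followed by d F with FIRST {d}. Thus FOLLOW(B) = {$, d}.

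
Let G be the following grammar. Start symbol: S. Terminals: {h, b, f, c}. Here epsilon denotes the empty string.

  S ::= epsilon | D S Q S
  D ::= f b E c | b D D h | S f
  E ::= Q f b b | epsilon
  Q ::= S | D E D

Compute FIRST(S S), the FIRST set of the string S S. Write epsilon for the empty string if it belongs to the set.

FIRST(S) = {epsilon, b, f}  (via D S Q S)
FIRST(D) = {b, f}  (via S f)
FIRST(Q) = {epsilon, b, f}  (via S, D E D)
FIRST(E) = {epsilon, b, f}  (via Q f b b)
FIRST(S S): take FIRST of each symbol in turn, carrying on past any symbol whose FIRST contains epsilon; result {epsilon, b, f}.

{epsilon, b, f}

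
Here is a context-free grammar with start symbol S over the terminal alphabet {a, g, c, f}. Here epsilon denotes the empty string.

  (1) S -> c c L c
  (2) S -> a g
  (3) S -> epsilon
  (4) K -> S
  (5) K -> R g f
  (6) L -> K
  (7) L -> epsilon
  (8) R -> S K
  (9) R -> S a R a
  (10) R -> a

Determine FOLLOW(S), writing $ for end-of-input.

{$, a, c, g}

FIRST(S): from S->c c L c we get {c}; from S->a g we get {a}; from S->epsilon we get {epsilon}. So FIRST(S) = {epsilon, a, c}.
FIRST(K): from K->S we get {epsilon, a, c}; from K->R g f we get {a, c, g}. So FIRST(K) = {epsilon, a, c, g}.
FIRST(L): from L->K we get {epsilon, a, c, g}; from L->epsilon we get {epsilon}. So FIRST(L) = {epsilon, a, c, g}.
FIRST(R): from R->S K we get {epsilon, a, c, g}; from R->S a R a we get {a, c}; from R->a we get {a}. So FIRST(R) = {epsilon, a, c, g}.
FOLLOW(S) includes $ since S is the start symbol.
FOLLOW(L): in S->c c L c, L is followed by c with FIRST {c}. Thus FOLLOW(L) = {c}.
FOLLOW(R): in K->R g f, R is followed by g f with FIRST {g}; in R->S a R a, R is followed by a with FIRST {a}. Thus FOLLOW(R) = {a, g}.
FOLLOW(K): in L->K, the suffix after K is empty, so FOLLOW(K) ⊇ FOLLOW(L) = {c}; in R->S K, the suffix after K is empty, so FOLLOW(K) ⊇ FOLLOW(R) = {a, g}. Thus FOLLOW(K) = {a, c, g}.
FOLLOW(S): in K->S, the suffix after S is empty, so FOLLOW(S) ⊇ FOLLOW(K) = {a, c, g}; in R->S K, S is followed by K with FIRST {epsilon, a, c, g}; in R->S K, the suffix after S is nullable, so FOLLOW(S) ⊇ FOLLOW(R) = {a, g}; in R->S a R a, S is followed by a R a with FIRST {a}. Thus FOLLOW(S) = {$, a, c, g}.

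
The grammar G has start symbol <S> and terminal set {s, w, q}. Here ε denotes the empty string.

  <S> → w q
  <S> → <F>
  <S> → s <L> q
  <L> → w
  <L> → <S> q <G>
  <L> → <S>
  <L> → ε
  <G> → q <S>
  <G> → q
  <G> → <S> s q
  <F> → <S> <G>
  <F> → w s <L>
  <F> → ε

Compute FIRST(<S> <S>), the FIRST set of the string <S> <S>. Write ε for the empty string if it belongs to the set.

FIRST(<S>): from <S>→w q we get {w}; from <S>→<F> we get {ε, q, s, w}; from <S>→s <L> q we get {s}. So FIRST(<S>) = {ε, q, s, w}.
FIRST(<L>): from <L>→w we get {w}; from <L>→<S> q <G> we get {q, s, w}; from <L>→<S> we get {ε, q, s, w}; from <L>→ε we get {ε}. So FIRST(<L>) = {ε, q, s, w}.
FIRST(<G>): from <G>→q <S> we get {q}; from <G>→q we get {q}; from <G>→<S> s q we get {q, s, w}. So FIRST(<G>) = {q, s, w}.
FIRST(<F>): from <F>→<S> <G> we get {q, s, w}; from <F>→w s <L> we get {w}; from <F>→ε we get {ε}. So FIRST(<F>) = {ε, q, s, w}.
FIRST(<S> <S>): take FIRST of each symbol in turn, carrying on past any symbol whose FIRST contains ε; result {ε, q, s, w}.

{ε, q, s, w}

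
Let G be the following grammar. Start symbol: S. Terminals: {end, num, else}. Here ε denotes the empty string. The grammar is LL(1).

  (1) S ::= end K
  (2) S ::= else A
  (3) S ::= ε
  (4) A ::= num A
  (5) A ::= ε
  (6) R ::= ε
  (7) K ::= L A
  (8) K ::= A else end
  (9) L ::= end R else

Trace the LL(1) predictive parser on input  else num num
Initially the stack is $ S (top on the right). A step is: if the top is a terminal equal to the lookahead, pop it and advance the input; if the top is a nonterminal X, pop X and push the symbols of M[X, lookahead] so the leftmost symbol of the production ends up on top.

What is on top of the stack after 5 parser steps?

num

     Stack     Input           Action
  1  $ S       else num num $  expand S ::= else A
  2  $ A else  else num num $  match else
  3  $ A       num num $       expand A ::= num A
  4  $ A num   num num $       match num
  5  $ A       num $           expand A ::= num A
Stack after step 5: $ A num (top = num).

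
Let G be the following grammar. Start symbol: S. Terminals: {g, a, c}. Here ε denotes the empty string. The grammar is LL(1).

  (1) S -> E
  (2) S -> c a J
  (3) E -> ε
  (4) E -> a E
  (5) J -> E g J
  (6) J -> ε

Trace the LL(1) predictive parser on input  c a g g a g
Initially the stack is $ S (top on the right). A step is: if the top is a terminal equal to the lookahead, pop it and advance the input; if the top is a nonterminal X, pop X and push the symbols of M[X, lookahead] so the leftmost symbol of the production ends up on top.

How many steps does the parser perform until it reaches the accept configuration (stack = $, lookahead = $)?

15

step 1: stack=$ S  input=c a g g a g $  — expand S -> c a J
step 2: stack=$ J a c  input=c a g g a g $  — match c
step 3: stack=$ J a  input=a g g a g $  — match a
step 4: stack=$ J  input=g g a g $  — expand J -> E g J
step 5: stack=$ J g E  input=g g a g $  — expand E -> ε
step 6: stack=$ J g  input=g g a g $  — match g
step 7: stack=$ J  input=g a g $  — expand J -> E g J
step 8: stack=$ J g E  input=g a g $  — expand E -> ε
step 9: stack=$ J g  input=g a g $  — match g
step 10: stack=$ J  input=a g $  — expand J -> E g J
step 11: stack=$ J g E  input=a g $  — expand E -> a E
step 12: stack=$ J g E a  input=a g $  — match a
step 13: stack=$ J g E  input=g $  — expand E -> ε
step 14: stack=$ J g  input=g $  — match g
step 15: stack=$ J  input=$  — expand J -> ε
Accept reached after 15 steps.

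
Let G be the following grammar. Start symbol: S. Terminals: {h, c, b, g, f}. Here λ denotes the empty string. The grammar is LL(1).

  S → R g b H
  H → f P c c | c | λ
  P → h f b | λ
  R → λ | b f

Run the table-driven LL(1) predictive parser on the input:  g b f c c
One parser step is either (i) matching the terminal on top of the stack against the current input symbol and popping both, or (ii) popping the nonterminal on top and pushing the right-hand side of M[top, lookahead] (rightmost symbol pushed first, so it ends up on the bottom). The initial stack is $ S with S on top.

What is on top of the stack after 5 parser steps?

f

step 1: stack=$ S  input=g b f c c $  — expand S → R g b H
step 2: stack=$ H b g R  input=g b f c c $  — expand R → λ
step 3: stack=$ H b g  input=g b f c c $  — match g
step 4: stack=$ H b  input=b f c c $  — match b
step 5: stack=$ H  input=f c c $  — expand H → f P c c
Stack after step 5: $ c c P f (top = f).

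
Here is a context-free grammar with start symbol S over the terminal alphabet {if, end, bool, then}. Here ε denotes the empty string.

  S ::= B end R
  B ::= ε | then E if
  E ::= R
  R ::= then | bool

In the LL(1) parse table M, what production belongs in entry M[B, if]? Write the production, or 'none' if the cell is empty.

FIRST(B): from B::=ε we get {ε}; from B::=then E if we get {then}. So FIRST(B) = {ε, then}.
FIRST(R): from R::=then we get {then}; from R::=bool we get {bool}. So FIRST(R) = {bool, then}.
FIRST(S): from S::=B end R we get {end, then}. So FIRST(S) = {end, then}.
FIRST(E): from E::=R we get {bool, then}. So FIRST(E) = {bool, then}.
FOLLOW(S) includes $ since S is the start symbol.
FOLLOW(B): in S::=B end R, B is followed by end R with FIRST {end}. Thus FOLLOW(B) = {end}.
For B ::= ε: FIRST(ε) = {ε}, so it goes in M[B, t] for t ∈ {}; since ε ∈ FIRST, also for every t ∈ FOLLOW(B) = {end}.
For B ::= then E if: FIRST(then E if) = {then}, so it goes in M[B, t] for t ∈ {then}.
None of these place a production in M[B, if].

none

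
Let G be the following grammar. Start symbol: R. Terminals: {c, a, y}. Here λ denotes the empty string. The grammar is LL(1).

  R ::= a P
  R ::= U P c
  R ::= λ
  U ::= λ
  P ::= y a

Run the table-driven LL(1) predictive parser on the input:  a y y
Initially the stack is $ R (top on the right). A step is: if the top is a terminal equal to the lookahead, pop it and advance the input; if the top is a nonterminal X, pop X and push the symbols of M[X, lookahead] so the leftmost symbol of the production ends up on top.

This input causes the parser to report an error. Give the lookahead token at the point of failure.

     Stack  Input    Action
  1  $ R    a y y $  expand R ::= a P
  2  $ P a  a y y $  match a
  3  $ P    y y $    expand P ::= y a
  4  $ a y  y y $    match y
  5  $ a    y $      error: top is terminal a but lookahead is y

y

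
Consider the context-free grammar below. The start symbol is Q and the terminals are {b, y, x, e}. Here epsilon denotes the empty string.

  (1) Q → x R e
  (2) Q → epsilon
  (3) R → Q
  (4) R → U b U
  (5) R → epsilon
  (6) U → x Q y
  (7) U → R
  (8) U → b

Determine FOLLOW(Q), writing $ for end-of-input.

{$, b, e, y}

FIRST(Q): from Q→x R e we get {x}; from Q→epsilon we get {epsilon}. So FIRST(Q) = {epsilon, x}.
FIRST(R): from R→Q we get {epsilon, x}; from R→U b U we get {b, x}; from R→epsilon we get {epsilon}. So FIRST(R) = {epsilon, b, x}.
FIRST(U): from U→x Q y we get {x}; from U→R we get {epsilon, b, x}; from U→b we get {b}. So FIRST(U) = {epsilon, b, x}.
FOLLOW(Q) includes $ since Q is the start symbol.
FOLLOW(Q): in R→Q, the suffix after Q is empty, so FOLLOW(Q) ⊇ FOLLOW(R) = {b, e}; in U→x Q y, Q is followed by y with FIRST {y}. Thus FOLLOW(Q) = {$, b, e, y}.
FOLLOW(R): in Q→x R e, R is followed by e with FIRST {e}; in U→R, the suffix after R is empty, so FOLLOW(R) ⊇ FOLLOW(U) = {b, e}. Thus FOLLOW(R) = {b, e}.
FOLLOW(U): in R→U b U (occurrence 1), U is followed by b U with FIRST {b}; in R→U b U (occurrence 2), the suffix after U is empty, so FOLLOW(U) ⊇ FOLLOW(R) = {b, e}. Thus FOLLOW(U) = {b, e}.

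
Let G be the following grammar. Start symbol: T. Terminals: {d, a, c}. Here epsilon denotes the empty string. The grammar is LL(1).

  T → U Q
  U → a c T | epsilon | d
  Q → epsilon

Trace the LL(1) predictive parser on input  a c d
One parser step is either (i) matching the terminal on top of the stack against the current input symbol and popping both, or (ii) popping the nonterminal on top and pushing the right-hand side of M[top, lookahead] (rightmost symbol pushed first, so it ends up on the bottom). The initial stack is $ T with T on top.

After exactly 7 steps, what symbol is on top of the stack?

Q

     Stack      Input    Action
  1  $ T        a c d $  expand T → U Q
  2  $ Q U      a c d $  expand U → a c T
  3  $ Q T c a  a c d $  match a
  4  $ Q T c    c d $    match c
  5  $ Q T      d $      expand T → U Q
  6  $ Q Q U    d $      expand U → d
  7  $ Q Q d    d $      match d
Stack after step 7: $ Q Q (top = Q).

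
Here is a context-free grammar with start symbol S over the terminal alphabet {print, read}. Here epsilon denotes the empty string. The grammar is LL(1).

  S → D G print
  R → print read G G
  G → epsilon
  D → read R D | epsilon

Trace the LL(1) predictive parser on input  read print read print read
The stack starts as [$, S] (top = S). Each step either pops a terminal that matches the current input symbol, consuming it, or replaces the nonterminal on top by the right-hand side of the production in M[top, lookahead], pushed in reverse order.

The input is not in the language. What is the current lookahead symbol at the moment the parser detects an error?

step 1: stack=$ S  input=read print read print read $  — expand S → D G print
step 2: stack=$ print G D  input=read print read print read $  — expand D → read R D
step 3: stack=$ print G D R read  input=read print read print read $  — match read
step 4: stack=$ print G D R  input=print read print read $  — expand R → print read G G
step 5: stack=$ print G D G G read print  input=print read print read $  — match print
step 6: stack=$ print G D G G read  input=read print read $  — match read
step 7: stack=$ print G D G G  input=print read $  — expand G → epsilon
step 8: stack=$ print G D G  input=print read $  — expand G → epsilon
step 9: stack=$ print G D  input=print read $  — expand D → epsilon
step 10: stack=$ print G  input=print read $  — expand G → epsilon
step 11: stack=$ print  input=print read $  — match print
step 12: stack=$  input=read $  — error: stack empty but input remains

read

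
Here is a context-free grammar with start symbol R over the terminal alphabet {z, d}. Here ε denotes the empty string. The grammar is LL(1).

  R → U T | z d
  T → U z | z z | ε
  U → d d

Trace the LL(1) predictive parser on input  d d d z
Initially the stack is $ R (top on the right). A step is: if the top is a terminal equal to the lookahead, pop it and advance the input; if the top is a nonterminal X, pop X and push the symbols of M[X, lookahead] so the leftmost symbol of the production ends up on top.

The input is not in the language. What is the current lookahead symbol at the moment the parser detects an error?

z

step 1: stack=$ R  input=d d d z $  — expand R → U T
step 2: stack=$ T U  input=d d d z $  — expand U → d d
step 3: stack=$ T d d  input=d d d z $  — match d
step 4: stack=$ T d  input=d d z $  — match d
step 5: stack=$ T  input=d z $  — expand T → U z
step 6: stack=$ z U  input=d z $  — expand U → d d
step 7: stack=$ z d d  input=d z $  — match d
step 8: stack=$ z d  input=z $  — error: top is terminal d but lookahead is z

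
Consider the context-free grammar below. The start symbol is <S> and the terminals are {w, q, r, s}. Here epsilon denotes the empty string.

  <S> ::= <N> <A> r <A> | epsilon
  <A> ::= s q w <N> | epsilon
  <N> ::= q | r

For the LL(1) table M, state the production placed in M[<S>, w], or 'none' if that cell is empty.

FIRST(<A>): from <A>::=s q w <N> we get {s}; from <A>::=epsilon we get {epsilon}. So FIRST(<A>) = {epsilon, s}.
FIRST(<N>): from <N>::=q we get {q}; from <N>::=r we get {r}. So FIRST(<N>) = {q, r}.
FIRST(<S>): from <S>::=<N> <A> r <A> we get {q, r}; from <S>::=epsilon we get {epsilon}. So FIRST(<S>) = {epsilon, q, r}.
FOLLOW(<S>) includes $ since <S> is the start symbol.
FOLLOW(<S>): <S> appears on no right-hand side. Thus FOLLOW(<S>) = {$}.
For <S> ::= <N> <A> r <A>: FIRST(<N> <A> r <A>) = {q, r}, so it goes in M[<S>, t] for t ∈ {q, r}.
For <S> ::= epsilon: FIRST(epsilon) = {epsilon}, so it goes in M[<S>, t] for t ∈ {}; since epsilon ∈ FIRST, also for every t ∈ FOLLOW(<S>) = {$}.
None of these place a production in M[<S>, w].

none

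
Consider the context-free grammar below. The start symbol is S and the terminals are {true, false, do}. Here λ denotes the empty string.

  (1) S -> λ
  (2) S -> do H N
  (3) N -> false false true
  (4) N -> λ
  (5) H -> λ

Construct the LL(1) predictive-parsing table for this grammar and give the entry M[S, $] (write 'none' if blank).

S -> λ

FIRST(S) = {λ, do}
FIRST(N) = {λ, false}
FIRST(H) = {λ}
FOLLOW(S) includes $ since S is the start symbol.
FOLLOW(S): S appears on no right-hand side. Thus FOLLOW(S) = {$}.
For S -> λ: FIRST(λ) = {λ}, so it goes in M[S, t] for t ∈ {}; since λ ∈ FIRST, also for every t ∈ FOLLOW(S) = {$}.
For S -> do H N: FIRST(do H N) = {do}, so it goes in M[S, t] for t ∈ {do}.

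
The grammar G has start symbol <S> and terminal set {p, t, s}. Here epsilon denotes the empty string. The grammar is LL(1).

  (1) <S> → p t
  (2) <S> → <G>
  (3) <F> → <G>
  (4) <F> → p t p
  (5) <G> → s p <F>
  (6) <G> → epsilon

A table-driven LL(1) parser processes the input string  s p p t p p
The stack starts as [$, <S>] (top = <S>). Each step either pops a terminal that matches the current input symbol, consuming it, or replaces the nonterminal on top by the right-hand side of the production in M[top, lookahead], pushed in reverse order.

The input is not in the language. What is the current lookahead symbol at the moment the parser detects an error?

     Stack      Input          Action
  1  $ <S>      s p p t p p $  expand <S> → <G>
  2  $ <G>      s p p t p p $  expand <G> → s p <F>
  3  $ <F> p s  s p p t p p $  match s
  4  $ <F> p    p p t p p $    match p
  5  $ <F>      p t p p $      expand <F> → p t p
  6  $ p t p    p t p p $      match p
  7  $ p t      t p p $        match t
  8  $ p        p p $          match p
  9  $          p $            error: stack empty but input remains

p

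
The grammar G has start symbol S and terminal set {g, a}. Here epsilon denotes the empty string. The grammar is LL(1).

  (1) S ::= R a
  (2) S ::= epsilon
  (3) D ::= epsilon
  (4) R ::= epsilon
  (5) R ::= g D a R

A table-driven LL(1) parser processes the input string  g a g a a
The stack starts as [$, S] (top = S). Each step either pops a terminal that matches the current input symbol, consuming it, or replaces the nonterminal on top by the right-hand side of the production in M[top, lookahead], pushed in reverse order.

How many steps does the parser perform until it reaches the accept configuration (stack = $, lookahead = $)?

11

step 1: stack=$ S  input=g a g a a $  — expand S ::= R a
step 2: stack=$ a R  input=g a g a a $  — expand R ::= g D a R
step 3: stack=$ a R a D g  input=g a g a a $  — match g
step 4: stack=$ a R a D  input=a g a a $  — expand D ::= epsilon
step 5: stack=$ a R a  input=a g a a $  — match a
step 6: stack=$ a R  input=g a a $  — expand R ::= g D a R
step 7: stack=$ a R a D g  input=g a a $  — match g
step 8: stack=$ a R a D  input=a a $  — expand D ::= epsilon
step 9: stack=$ a R a  input=a a $  — match a
step 10: stack=$ a R  input=a $  — expand R ::= epsilon
step 11: stack=$ a  input=a $  — match a
Accept reached after 11 steps.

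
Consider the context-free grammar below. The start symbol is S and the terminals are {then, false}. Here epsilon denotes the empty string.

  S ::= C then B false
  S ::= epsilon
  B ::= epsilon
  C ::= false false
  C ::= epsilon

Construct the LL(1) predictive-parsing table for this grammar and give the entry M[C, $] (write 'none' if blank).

FIRST(B): from B::=epsilon we get {epsilon}. So FIRST(B) = {epsilon}.
FIRST(C): from C::=false false we get {false}; from C::=epsilon we get {epsilon}. So FIRST(C) = {epsilon, false}.
FIRST(S): from S::=C then B false we get {false, then}; from S::=epsilon we get {epsilon}. So FIRST(S) = {epsilon, false, then}.
FOLLOW(S) includes $ since S is the start symbol.
FOLLOW(C): in S::=C then B false, C is followed by then B false with FIRST {then}. Thus FOLLOW(C) = {then}.
For C ::= false false: FIRST(false false) = {false}, so it goes in M[C, t] for t ∈ {false}.
For C ::= epsilon: FIRST(epsilon) = {epsilon}, so it goes in M[C, t] for t ∈ {}; since epsilon ∈ FIRST, also for every t ∈ FOLLOW(C) = {then}.
None of these place a production in M[C, $].

none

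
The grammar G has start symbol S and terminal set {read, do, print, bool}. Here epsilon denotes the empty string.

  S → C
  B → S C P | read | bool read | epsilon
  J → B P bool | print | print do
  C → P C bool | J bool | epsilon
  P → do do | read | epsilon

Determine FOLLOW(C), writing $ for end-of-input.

FIRST(P) = {epsilon, do, read}
FIRST(S) = {epsilon, bool, do, print, read}  (via C)
FIRST(B) = {epsilon, bool, do, print, read}  (via S C P)
FIRST(J) = {bool, do, print, read}  (via B P bool)
FIRST(C) = {epsilon, bool, do, print, read}  (via P C bool, J bool)
FOLLOW(S) includes $ since S is the start symbol.
FOLLOW(B): in J→B P bool, B is followed by P bool with FIRST {bool, do, read}. Thus FOLLOW(B) = {bool, do, read}.
FOLLOW(S): in B→S C P, S is followed by C P with FIRST {epsilon, bool, do, print, read}; in B→S C P, the suffix after S is nullable, so FOLLOW(S) ⊇ FOLLOW(B) = {bool, do, read}. Thus FOLLOW(S) = {$, bool, do, print, read}.
FOLLOW(J): in C→J bool, J is followed by bool with FIRST {bool}. Thus FOLLOW(J) = {bool}.
FOLLOW(C): in S→C, the suffix after C is empty, so FOLLOW(C) ⊇ FOLLOW(S) = {$, bool, do, print, read}; in B→S C P, C is followed by P with FIRST {epsilon, do, read}; in B→S C P, the suffix after C is nullable, so FOLLOW(C) ⊇ FOLLOW(B) = {bool, do, read}; in C→P C bool, C is followed by bool with FIRST {bool}. Thus FOLLOW(C) = {$, bool, do, print, read}.
FOLLOW(P): in B→S C P, the suffix after P is empty, so FOLLOW(P) ⊇ FOLLOW(B) = {bool, do, read}; in J→B P bool, P is followed by bool with FIRST {bool}; in C→P C bool, P is followed by C bool with FIRST {bool, do, print, read}. Thus FOLLOW(P) = {bool, do, print, read}.

{$, bool, do, print, read}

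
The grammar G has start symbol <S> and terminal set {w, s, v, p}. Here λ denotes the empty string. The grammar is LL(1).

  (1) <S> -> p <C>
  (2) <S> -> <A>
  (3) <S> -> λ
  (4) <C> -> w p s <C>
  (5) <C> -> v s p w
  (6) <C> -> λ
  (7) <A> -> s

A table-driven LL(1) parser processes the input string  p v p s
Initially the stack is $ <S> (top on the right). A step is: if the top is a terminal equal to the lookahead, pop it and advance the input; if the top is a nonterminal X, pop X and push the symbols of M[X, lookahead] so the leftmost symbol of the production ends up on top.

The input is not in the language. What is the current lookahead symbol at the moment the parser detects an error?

     Stack      Input      Action
  1  $ <S>      p v p s $  expand <S> -> p <C>
  2  $ <C> p    p v p s $  match p
  3  $ <C>      v p s $    expand <C> -> v s p w
  4  $ w p s v  v p s $    match v
  5  $ w p s    p s $      error: top is terminal s but lookahead is p

p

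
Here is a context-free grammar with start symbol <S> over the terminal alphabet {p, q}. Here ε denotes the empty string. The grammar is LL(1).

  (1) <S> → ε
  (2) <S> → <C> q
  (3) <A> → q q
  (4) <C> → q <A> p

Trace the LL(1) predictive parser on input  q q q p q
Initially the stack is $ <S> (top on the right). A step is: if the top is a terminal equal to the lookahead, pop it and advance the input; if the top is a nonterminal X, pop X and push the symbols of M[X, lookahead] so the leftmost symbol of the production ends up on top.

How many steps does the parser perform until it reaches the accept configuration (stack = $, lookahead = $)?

step 1: stack=$ <S>  input=q q q p q $  — expand <S> → <C> q
step 2: stack=$ q <C>  input=q q q p q $  — expand <C> → q <A> p
step 3: stack=$ q p <A> q  input=q q q p q $  — match q
step 4: stack=$ q p <A>  input=q q p q $  — expand <A> → q q
step 5: stack=$ q p q q  input=q q p q $  — match q
step 6: stack=$ q p q  input=q p q $  — match q
step 7: stack=$ q p  input=p q $  — match p
step 8: stack=$ q  input=q $  — match q
Accept reached after 8 steps.

8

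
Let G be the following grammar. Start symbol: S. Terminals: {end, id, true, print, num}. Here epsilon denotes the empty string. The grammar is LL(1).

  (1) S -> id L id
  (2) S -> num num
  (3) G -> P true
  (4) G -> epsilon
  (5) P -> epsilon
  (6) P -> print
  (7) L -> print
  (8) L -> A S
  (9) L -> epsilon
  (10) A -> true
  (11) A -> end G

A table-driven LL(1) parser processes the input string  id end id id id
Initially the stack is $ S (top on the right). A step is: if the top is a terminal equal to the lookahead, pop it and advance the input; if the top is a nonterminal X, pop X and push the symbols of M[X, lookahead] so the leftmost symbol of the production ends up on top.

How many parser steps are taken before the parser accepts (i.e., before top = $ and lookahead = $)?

11

      Stack         Input              Action
   1  $ S           id end id id id $  expand S -> id L id
   2  $ id L id     id end id id id $  match id
   3  $ id L        end id id id $     expand L -> A S
   4  $ id S A      end id id id $     expand A -> end G
   5  $ id S G end  end id id id $     match end
   6  $ id S G      id id id $         expand G -> epsilon
   7  $ id S        id id id $         expand S -> id L id
   8  $ id id L id  id id id $         match id
   9  $ id id L     id id $            expand L -> epsilon
  10  $ id id       id id $            match id
  11  $ id          id $               match id
Accept reached after 11 steps.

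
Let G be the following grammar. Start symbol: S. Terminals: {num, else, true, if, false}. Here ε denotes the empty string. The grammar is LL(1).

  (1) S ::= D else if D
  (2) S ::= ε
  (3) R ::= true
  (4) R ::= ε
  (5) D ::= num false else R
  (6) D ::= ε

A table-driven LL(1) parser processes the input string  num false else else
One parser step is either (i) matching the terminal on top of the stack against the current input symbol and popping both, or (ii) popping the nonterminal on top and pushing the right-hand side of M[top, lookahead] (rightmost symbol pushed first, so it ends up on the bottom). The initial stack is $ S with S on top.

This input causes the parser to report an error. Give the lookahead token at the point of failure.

     Stack                         Input                  Action
  1  $ S                           num false else else $  expand S ::= D else if D
  2  $ D if else D                 num false else else $  expand D ::= num false else R
  3  $ D if else R else false num  num false else else $  match num
  4  $ D if else R else false      false else else $      match false
  5  $ D if else R else            else else $            match else
  6  $ D if else R                 else $                 expand R ::= ε
  7  $ D if else                   else $                 match else
  8  $ D if                        $                      error: top is terminal if but lookahead is $

$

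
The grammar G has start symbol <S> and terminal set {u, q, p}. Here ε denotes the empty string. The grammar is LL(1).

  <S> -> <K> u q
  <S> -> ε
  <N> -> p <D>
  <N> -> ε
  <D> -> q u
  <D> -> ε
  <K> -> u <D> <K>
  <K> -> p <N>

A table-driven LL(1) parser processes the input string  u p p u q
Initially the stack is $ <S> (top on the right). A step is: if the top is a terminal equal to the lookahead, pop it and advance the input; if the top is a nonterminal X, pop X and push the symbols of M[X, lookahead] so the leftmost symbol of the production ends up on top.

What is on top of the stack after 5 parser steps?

p

step 1: stack=$ <S>  input=u p p u q $  — expand <S> -> <K> u q
step 2: stack=$ q u <K>  input=u p p u q $  — expand <K> -> u <D> <K>
step 3: stack=$ q u <K> <D> u  input=u p p u q $  — match u
step 4: stack=$ q u <K> <D>  input=p p u q $  — expand <D> -> ε
step 5: stack=$ q u <K>  input=p p u q $  — expand <K> -> p <N>
Stack after step 5: $ q u <N> p (top = p).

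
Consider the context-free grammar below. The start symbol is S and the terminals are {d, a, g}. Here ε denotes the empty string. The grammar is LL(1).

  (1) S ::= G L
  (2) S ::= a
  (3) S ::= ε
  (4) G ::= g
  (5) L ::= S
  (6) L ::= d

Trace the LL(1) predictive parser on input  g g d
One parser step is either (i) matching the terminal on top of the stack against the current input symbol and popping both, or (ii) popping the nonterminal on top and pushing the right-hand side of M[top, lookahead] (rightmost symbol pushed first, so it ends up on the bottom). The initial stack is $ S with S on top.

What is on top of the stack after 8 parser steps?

step 1: stack=$ S  input=g g d $  — expand S ::= G L
step 2: stack=$ L G  input=g g d $  — expand G ::= g
step 3: stack=$ L g  input=g g d $  — match g
step 4: stack=$ L  input=g d $  — expand L ::= S
step 5: stack=$ S  input=g d $  — expand S ::= G L
step 6: stack=$ L G  input=g d $  — expand G ::= g
step 7: stack=$ L g  input=g d $  — match g
step 8: stack=$ L  input=d $  — expand L ::= d
Stack after step 8: $ d (top = d).

d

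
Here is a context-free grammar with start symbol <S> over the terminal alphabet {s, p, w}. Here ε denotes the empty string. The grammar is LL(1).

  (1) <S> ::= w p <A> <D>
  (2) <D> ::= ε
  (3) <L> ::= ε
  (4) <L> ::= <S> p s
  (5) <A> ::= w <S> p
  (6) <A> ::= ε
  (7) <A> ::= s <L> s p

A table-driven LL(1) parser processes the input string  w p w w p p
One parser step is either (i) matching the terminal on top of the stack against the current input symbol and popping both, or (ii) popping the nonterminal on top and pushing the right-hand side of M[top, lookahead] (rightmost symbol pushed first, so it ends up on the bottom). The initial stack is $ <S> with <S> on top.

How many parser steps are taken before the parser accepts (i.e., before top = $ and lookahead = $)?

      Stack                Input          Action
   1  $ <S>                w p w w p p $  expand <S> ::= w p <A> <D>
   2  $ <D> <A> p w        w p w w p p $  match w
   3  $ <D> <A> p          p w w p p $    match p
   4  $ <D> <A>            w w p p $      expand <A> ::= w <S> p
   5  $ <D> p <S> w        w w p p $      match w
   6  $ <D> p <S>          w p p $        expand <S> ::= w p <A> <D>
   7  $ <D> p <D> <A> p w  w p p $        match w
   8  $ <D> p <D> <A> p    p p $          match p
   9  $ <D> p <D> <A>      p $            expand <A> ::= ε
  10  $ <D> p <D>          p $            expand <D> ::= ε
  11  $ <D> p              p $            match p
  12  $ <D>                $              expand <D> ::= ε
Accept reached after 12 steps.

12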